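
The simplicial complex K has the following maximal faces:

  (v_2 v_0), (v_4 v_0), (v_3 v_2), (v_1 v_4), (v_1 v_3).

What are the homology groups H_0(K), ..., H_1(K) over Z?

H_0 ≅ Z,  H_1 ≅ Z.

Take the total order v_0 < v_1 < v_2 < v_3 < v_4 on the vertex set. Then K (dimension 1) consists of the simplices:

  0-simplices (5): [v_0], [v_1], [v_2], [v_3], [v_4]
  1-simplices (5): [v_0,v_2], [v_0,v_4], [v_1,v_3], [v_1,v_4], [v_2,v_3]

Hence C_0 ≅ Z^5, C_1 ≅ Z^5.

Boundary ∂_1: C_1 → C_0 sends each edge [p,q] (with p < q) to q − p. For instance
  ∂[v_1,v_4] = [v_4] − [v_1].
This gives a 5×5 integer matrix of rank 4; reducing to Smith normal form yields diagonal entries (1,1,1,1).

Computing H_k = (kernel of ∂_k) / (image of ∂_{k+1}):

  H_0: rank C_0 − rank ∂_1 = 5 − 4 = 1, and the invariant factors of ∂_1 are all 1, so H_0 = Z.
  H_1: rank ker ∂_1 − rank ∂_2 = (5 − 4) − 0 = 1, and there is no ∂_2, so H_1 = Z.

(K is a triangulation of the circle S^1.)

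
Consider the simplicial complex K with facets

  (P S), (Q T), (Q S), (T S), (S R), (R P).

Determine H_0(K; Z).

H_0 = Z.

Take the total order P < Q < R < S < T on the vertex set. Then K (dimension 1) consists of the simplices:

  0-simplices (5): P, Q, R, S, T
  1-simplices (6): PR, PS, QS, QT, RS, ST

so the chain groups are C_0 ≅ Z^5, C_1 ≅ Z^6.

Boundary ∂_1: C_1 → C_0 is given by ∂[p,q] = [q] − [p].
The 5×6 boundary matrix has rank 4 and Smith normal form diag(1,1,1,1).

Now H_k = ker ∂_k / im ∂_{k+1}, so:

  H_0: rank C_0 − rank ∂_1 = 5 − 4 = 1, and the invariant factors of ∂_1 are all 1, so H_0 ≅ Z.

(K is a triangulation of a wedge of 2 circles.)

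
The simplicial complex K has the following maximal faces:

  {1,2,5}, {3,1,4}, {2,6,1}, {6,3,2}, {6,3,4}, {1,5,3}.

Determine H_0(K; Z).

We work with the vertex ordering 1 < 2 < 3 < 4 < 5 < 6. The simplices of K, each written with vertices in increasing order, are:

  0-simplices (6): [1], [2], [3], [4], [5], [6]
  1-simplices (12): [1,2], [1,3], [1,4], [1,5], [1,6], [2,3], [2,5], [2,6], [3,4], [3,5], [3,6], [4,6]
  2-simplices (6): [1,2,5], [1,2,6], [1,3,4], [1,3,5], [2,3,6], [3,4,6]

giving chain groups C_0 ≅ Z^6, C_1 ≅ Z^12, C_2 ≅ Z^6.

The boundary map ∂_1: C_1 → C_0 is given by ∂[p,q] = [q] − [p]. For instance
  ∂[1,4] = [4] − [1].
This gives a 6×12 integer matrix of rank 5; reducing to Smith normal form yields diagonal entries (1,1,1,1,1).

The boundary map ∂_2: C_2 → C_1 acts by ∂[p,q,r] = [q,r] − [p,r] + [p,q]. For instance
  ∂[2,3,6] = [3,6] − [2,6] + [2,3],
  ∂[1,2,6] = [2,6] − [1,6] + [1,2].
As a 12×6 matrix over Z this has rank 6, with invariant factors (1,1,1,1,1,1).

Now H_k = ker ∂_k / im ∂_{k+1}, so:

  H_0: rank C_0 − rank ∂_1 = 6 − 5 = 1, and the invariant factors of ∂_1 are all 1, so H_0 ≅ Z.

(K is a triangulation of the cylinder S^1 x I.)

H_0 ≅ Z.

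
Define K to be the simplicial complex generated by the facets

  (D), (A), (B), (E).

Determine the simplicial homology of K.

We work with the vertex ordering A < B < D < E. The simplices of K, each written with vertices in increasing order, are:

  0-simplices (4): A, B, D, E

Hence C_0 ≅ Z^4.

Reading off H_k = ker ∂_k / im ∂_{k+1}:

  H_0: rank C_0 − rank ∂_1 = 4 − 0 = 4, and there is no ∂_1, so H_0 = Z^4.

H_0 = Z^4.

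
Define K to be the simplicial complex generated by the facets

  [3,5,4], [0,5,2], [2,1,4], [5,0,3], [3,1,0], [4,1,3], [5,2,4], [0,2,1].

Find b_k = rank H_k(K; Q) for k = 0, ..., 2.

Order the vertices as 0 < 1 < 2 < 3 < 4 < 5. Listing each simplex with vertices in this order, K has dimension 2 with simplices:

  0-simplices (6): [0], [1], [2], [3], [4], [5]
  1-simplices (12): [0,1], [0,2], [0,3], [0,5], [1,2], [1,3], [1,4], [2,4], [2,5], [3,4], [3,5], [4,5]
  2-simplices (8): [0,1,2], [0,1,3], [0,2,5], [0,3,5], [1,2,4], [1,3,4], [2,4,5], [3,4,5]

giving chain groups C_0 ≅ Z^6, C_1 ≅ Z^12, C_2 ≅ Z^8.

∂_1: C_1 → C_0 is given by ∂[p,q] = [q] − [p].
The 6×12 boundary matrix has rank 5 and Smith normal form diag(1,1,1,1,1).

Boundary ∂_2: C_2 → C_1 maps a triangle to the signed sum of its edges. For instance
  ∂[3,4,5] = [4,5] − [3,5] + [3,4],
  ∂[0,1,2] = [1,2] − [0,2] + [0,1].
The resulting 12×8 matrix has rank 7, and its Smith normal form has invariant factors (1,1,1,1,1,1,1).

From H_k ≅ ker(∂_k) / im(∂_{k+1}) we obtain:

  H_0: rank C_0 − rank ∂_1 = 6 − 5 = 1, and the invariant factors of ∂_1 are all 1, so H_0 = Z.
  H_1: rank ker ∂_1 − rank ∂_2 = (12 − 5) − 7 = 0, and the invariant factors of ∂_2 are all 1, so H_1 = 0.
  H_2: rank ker ∂_2 − rank ∂_3 = (8 − 7) − 0 = 1, and there is no ∂_3, so H_2 = Z.

(K is a triangulation of the 2-sphere S^2.)

Hence the Betti numbers are b_0 = 1, b_1 = 0, b_2 = 1.

b_0 = 1, b_1 = 0, b_2 = 1.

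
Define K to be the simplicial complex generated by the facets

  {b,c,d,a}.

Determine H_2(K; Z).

H_2 = 0.

Take the total order a < b < c < d on the vertex set. Then K (dimension 3) consists of the simplices:

  0-simplices (4): a, b, c, d
  1-simplices (6): ab, ac, ad, bc, bd, cd
  2-simplices (4): abc, abd, acd, bcd
  3-simplices (1): abcd

giving chain groups C_0 ≅ Z^4, C_1 ≅ Z^6, C_2 ≅ Z^4, C_3 ≅ Z^1.

The boundary map ∂_1: C_1 → C_0 sends each edge [p,q] (with p < q) to q − p. For instance
  ∂ad = d − a.
As a 4×6 matrix over Z this has rank 3, with invariant factors (1,1,1).

∂_2: C_2 → C_1 acts by ∂[p,q,r] = [q,r] − [p,r] + [p,q]. For instance
  ∂bcd = cd − bd + bc,
  ∂acd = cd − ad + ac.
As a 6×4 matrix over Z this has rank 3, with invariant factors (1,1,1).

∂_3: C_3 → C_2 sends each 3-simplex σ to the alternating sum Σ_i (−1)^i (σ with its i-th vertex removed). For instance
  ∂abcd = bcd − acd + abd − abc.
The 4×1 boundary matrix has rank 1 and Smith normal form diag(1).

Reading off H_k = ker ∂_k / im ∂_{k+1}:

  H_2: rank ker ∂_2 − rank ∂_3 = (4 − 3) − 1 = 0, and the invariant factors of ∂_3 are all 1, so H_2 = 0.

(K is a triangulation of the 3-simplex.)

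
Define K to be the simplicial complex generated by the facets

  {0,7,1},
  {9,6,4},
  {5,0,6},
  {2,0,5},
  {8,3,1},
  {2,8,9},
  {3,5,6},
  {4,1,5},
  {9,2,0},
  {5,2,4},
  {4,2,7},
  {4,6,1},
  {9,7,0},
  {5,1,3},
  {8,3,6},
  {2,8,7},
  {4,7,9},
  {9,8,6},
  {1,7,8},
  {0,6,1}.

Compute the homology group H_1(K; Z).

Order the vertices as 0 < 1 < 2 < 3 < 4 < 5 < 6 < 7 < 8 < 9. Listing each simplex with vertices in this order, K has dimension 2 with simplices:

  0-simplices (10): [0], [1], [2], [3], [4], [5], [6], [7], [8], [9]
  1-simplices (30): (30 of them)
  2-simplices (20): (20 of them)

Hence C_0 ≅ Z^10, C_1 ≅ Z^30, C_2 ≅ Z^20.

∂_1: C_1 → C_0 sends each edge [p,q] (with p < q) to q − p. For instance
  ∂[3,6] = [6] − [3].
This gives a 10×30 integer matrix of rank 9; reducing to Smith normal form yields diagonal entries (1,1,1,1,1,1,1,1,1).

The boundary map ∂_2: C_2 → C_1 sends each 2-simplex [p,q,r] to [q,r] − [p,r] + [p,q]. For instance
  ∂[1,3,5] = [3,5] − [1,5] + [1,3],
  ∂[0,2,5] = [2,5] − [0,5] + [0,2].
As a 30×20 matrix over Z this has rank 20, with invariant factors (1,1,1,1,1,1,1,1,1,1,1,1,1,1,1,1,1,1,1,2).

Computing H_k = (kernel of ∂_k) / (image of ∂_{k+1}):

  H_1: rank ker ∂_1 − rank ∂_2 = (30 − 9) − 20 = 1, and ∂_2 has invariant factor 2 > 1, so H_1 = Z × Z/2.

(K is a triangulation of the Klein bottle.)

H_1 = Z × Z/2.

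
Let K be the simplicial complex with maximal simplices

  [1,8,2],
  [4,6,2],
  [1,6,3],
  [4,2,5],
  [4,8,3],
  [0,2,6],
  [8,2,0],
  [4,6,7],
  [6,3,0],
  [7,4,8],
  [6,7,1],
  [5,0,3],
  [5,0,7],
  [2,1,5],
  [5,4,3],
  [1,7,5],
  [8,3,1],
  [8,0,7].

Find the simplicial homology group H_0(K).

Order the vertices as 0 < 1 < 2 < 3 < 4 < 5 < 6 < 7 < 8. Listing each simplex with vertices in this order, K has dimension 2 with simplices:

  0-simplices (9): [0], [1], [2], [3], [4], [5], [6], [7], [8]
  1-simplices (27): (27 of them)
  2-simplices (18): [0,2,6], [0,2,8], [0,3,5], [0,3,6], [0,5,7], [0,7,8], [1,2,5], [1,2,8], [1,3,6], [1,3,8], [1,5,7], [1,6,7], [2,4,5], [2,4,6], [3,4,5], [3,4,8], [4,6,7], [4,7,8]

Hence C_0 ≅ Z^9, C_1 ≅ Z^27, C_2 ≅ Z^18.

∂_1: C_1 → C_0 is given by ∂[p,q] = [q] − [p].
The 9×27 boundary matrix has rank 8 and Smith normal form diag(1,1,1,1,1,1,1,1).

Boundary ∂_2: C_2 → C_1 maps a triangle to the signed sum of its edges. For instance
  ∂[1,3,8] = [3,8] − [1,8] + [1,3],
  ∂[0,5,7] = [5,7] − [0,7] + [0,5].
As a 27×18 matrix over Z this has rank 17, with invariant factors (1,1,1,1,1,1,1,1,1,1,1,1,1,1,1,1,1).

Now H_k = ker ∂_k / im ∂_{k+1}, so:

  H_0: rank C_0 − rank ∂_1 = 9 − 8 = 1, and the invariant factors of ∂_1 are all 1, so H_0 = Z.

(K is a triangulation of the torus T^2.)

H_0 = Z.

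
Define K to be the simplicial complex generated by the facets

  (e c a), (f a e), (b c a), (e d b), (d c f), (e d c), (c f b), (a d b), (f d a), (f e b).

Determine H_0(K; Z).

H_0 ≅ Z.

K has 6 vertices, 15 edges, 10 triangles.
rank ∂_0 = 0, rank ∂_1 = 5 ⇒ b_0 = 6 − 0 − 5 = 1; all invariant factors of ∂_1 are 1 so no torsion. So H_0 = Z.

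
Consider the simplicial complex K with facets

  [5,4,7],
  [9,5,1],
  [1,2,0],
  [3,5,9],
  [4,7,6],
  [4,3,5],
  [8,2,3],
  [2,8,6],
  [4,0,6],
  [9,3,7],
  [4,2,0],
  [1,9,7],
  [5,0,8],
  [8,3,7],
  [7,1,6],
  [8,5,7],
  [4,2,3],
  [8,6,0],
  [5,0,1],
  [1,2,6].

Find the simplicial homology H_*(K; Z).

Order the vertices as 0 < 1 < 2 < 3 < 4 < 5 < 6 < 7 < 8 < 9. Listing each simplex with vertices in this order, K has dimension 2 with simplices:

  0-simplices (10): [0], [1], [2], [3], [4], [5], [6], [7], [8], [9]
  1-simplices (30): (30 of them)
  2-simplices (20): (20 of them)

so the chain groups are C_0 ≅ Z^10, C_1 ≅ Z^30, C_2 ≅ Z^20.

The boundary map ∂_1: C_1 → C_0 is given by ∂[p,q] = [q] − [p].
The resulting 10×30 matrix has rank 9, and its Smith normal form has invariant factors (1,1,1,1,1,1,1,1,1).

∂_2: C_2 → C_1 acts by ∂[p,q,r] = [q,r] − [p,r] + [p,q]. For instance
  ∂[2,6,8] = [6,8] − [2,8] + [2,6],
  ∂[0,1,2] = [1,2] − [0,2] + [0,1].
The resulting 30×20 matrix has rank 20, and its Smith normal form has invariant factors (1,1,1,1,1,1,1,1,1,1,1,1,1,1,1,1,1,1,1,2).

Computing H_k = (kernel of ∂_k) / (image of ∂_{k+1}):

  H_0: rank C_0 − rank ∂_1 = 10 − 9 = 1, and the invariant factors of ∂_1 are all 1, so H_0 = Z.
  H_1: rank ker ∂_1 − rank ∂_2 = (30 − 9) − 20 = 1, and ∂_2 has invariant factor 2 > 1, so H_1 = Z ⊕ Z/2.
  H_2: rank ker ∂_2 − rank ∂_3 = (20 − 20) − 0 = 0, and there is no ∂_3, so H_2 = 0.

H_0 ≅ Z,  H_1 ≅ Z ⊕ Z/2,  H_2 = 0.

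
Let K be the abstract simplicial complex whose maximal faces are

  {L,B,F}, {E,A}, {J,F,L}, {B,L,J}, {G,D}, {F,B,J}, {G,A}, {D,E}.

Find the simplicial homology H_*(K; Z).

H_0 = Z^2,  H_1 = Z,  H_2 = Z.

K has 8 vertices, 10 edges, 4 triangles.
rank ∂_0 = 0, rank ∂_1 = 6 ⇒ b_0 = 8 − 0 − 6 = 2; all invariant factors of ∂_1 are 1 so no torsion. So H_0 ≅ Z^2.
rank ∂_1 = 6, rank ∂_2 = 3 ⇒ b_1 = 10 − 6 − 3 = 1; all invariant factors of ∂_2 are 1 so no torsion. So H_1 ≅ Z.
rank ∂_2 = 3, rank ∂_3 = 0 ⇒ b_2 = 4 − 3 − 0 = 1. So H_2 ≅ Z.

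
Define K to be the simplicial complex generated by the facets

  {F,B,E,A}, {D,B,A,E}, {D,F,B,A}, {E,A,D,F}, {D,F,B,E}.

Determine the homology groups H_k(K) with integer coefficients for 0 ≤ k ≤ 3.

Order the vertices as A < B < D < E < F. Listing each simplex with vertices in this order, K has dimension 3 with simplices:

  0-simplices (5): A, B, D, E, F
  1-simplices (10): AB, AD, AE, AF, BD, BE, BF, DE, DF, EF
  2-simplices (10): ABD, ABE, ABF, ADE, ADF, AEF, BDE, BDF, BEF, DEF
  3-simplices (5): ABDE, ABDF, ABEF, ADEF, BDEF

giving chain groups C_0 ≅ Z^5, C_1 ≅ Z^10, C_2 ≅ Z^10, C_3 ≅ Z^5.

Boundary ∂_1: C_1 → C_0 maps an edge to its endpoints' difference, ∂[p,q] = q − p.
This gives a 5×10 integer matrix of rank 4; reducing to Smith normal form yields diagonal entries (1,1,1,1).

∂_2: C_2 → C_1 maps a triangle to the signed sum of its edges. For instance
  ∂AEF = EF − AF + AE,
  ∂BEF = EF − BF + BE.
This gives a 10×10 integer matrix of rank 6; reducing to Smith normal form yields diagonal entries (1,1,1,1,1,1).

The boundary map ∂_3: C_3 → C_2 sends each 3-simplex σ to the alternating sum Σ_i (−1)^i (σ with its i-th vertex removed). For instance
  ∂ABEF = BEF − AEF + ABF − ABE,
  ∂ABDE = BDE − ADE + ABE − ABD.
The resulting 10×5 matrix has rank 4, and its Smith normal form has invariant factors (1,1,1,1).

Reading off H_k = ker ∂_k / im ∂_{k+1}:

  H_0: rank C_0 − rank ∂_1 = 5 − 4 = 1, and the invariant factors of ∂_1 are all 1, so H_0 ≅ Z.
  H_1: rank ker ∂_1 − rank ∂_2 = (10 − 4) − 6 = 0, and the invariant factors of ∂_2 are all 1, so H_1 ≅ 0.
  H_2: rank ker ∂_2 − rank ∂_3 = (10 − 6) − 4 = 0, and the invariant factors of ∂_3 are all 1, so H_2 ≅ 0.
  H_3: rank ker ∂_3 − rank ∂_4 = (5 − 4) − 0 = 1, and there is no ∂_4, so H_3 ≅ Z.

(K is a triangulation of the 3-sphere S^3.)

H_0 = Z,  H_1 = 0,  H_2 = 0,  H_3 = Z.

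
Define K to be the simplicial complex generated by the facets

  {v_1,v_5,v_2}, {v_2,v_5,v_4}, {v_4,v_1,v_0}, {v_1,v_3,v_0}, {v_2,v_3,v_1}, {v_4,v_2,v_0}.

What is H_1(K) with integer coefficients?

H_1 ≅ Z.

We work with the vertex ordering v_0 < v_1 < v_2 < v_3 < v_4 < v_5. The simplices of K, each written with vertices in increasing order, are:

  0-simplices (6): [v_0], [v_1], [v_2], [v_3], [v_4], [v_5]
  1-simplices (12): [v_0,v_1], [v_0,v_2], [v_0,v_3], [v_0,v_4], [v_1,v_2], [v_1,v_3], [v_1,v_4], [v_1,v_5], [v_2,v_3], [v_2,v_4], [v_2,v_5], [v_4,v_5]
  2-simplices (6): [v_0,v_1,v_3], [v_0,v_1,v_4], [v_0,v_2,v_4], [v_1,v_2,v_3], [v_1,v_2,v_5], [v_2,v_4,v_5]

Hence C_0 ≅ Z^6, C_1 ≅ Z^12, C_2 ≅ Z^6.

∂_1: C_1 → C_0 sends each edge [p,q] (with p < q) to q − p. For instance
  ∂[v_1,v_5] = [v_5] − [v_1].
This gives a 6×12 integer matrix of rank 5; reducing to Smith normal form yields diagonal entries (1,1,1,1,1).

∂_2: C_2 → C_1 maps a triangle to the signed sum of its edges. For instance
  ∂[v_1,v_2,v_5] = [v_2,v_5] − [v_1,v_5] + [v_1,v_2],
  ∂[v_0,v_1,v_4] = [v_1,v_4] − [v_0,v_4] + [v_0,v_1].
The resulting 12×6 matrix has rank 6, and its Smith normal form has invariant factors (1,1,1,1,1,1).

From H_k ≅ ker(∂_k) / im(∂_{k+1}) we obtain:

  H_1: rank ker ∂_1 − rank ∂_2 = (12 − 5) − 6 = 1, and the invariant factors of ∂_2 are all 1, so H_1 ≅ Z.

(K is a triangulation of the cylinder S^1 x I.)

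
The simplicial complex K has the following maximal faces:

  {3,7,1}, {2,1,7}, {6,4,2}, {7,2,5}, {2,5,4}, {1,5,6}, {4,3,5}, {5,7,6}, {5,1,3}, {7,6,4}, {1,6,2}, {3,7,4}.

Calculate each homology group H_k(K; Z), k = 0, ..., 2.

H_0 = Z,  H_1 = Z/2,  H_2 = 0.

Fix the vertex order 1 < 2 < 3 < 4 < 5 < 6 < 7 and write every simplex with vertices in increasing order. Then dim K = 2 and the simplices of K are:

  0-simplices (7): [1], [2], [3], [4], [5], [6], [7]
  1-simplices (18): [1,2], [1,3], [1,5], [1,6], [1,7], [2,4], [2,5], [2,6], [2,7], [3,4], [3,5], [3,7], [4,5], [4,6], [4,7], [5,6], [5,7], [6,7]
  2-simplices (12): [1,2,6], [1,2,7], [1,3,5], [1,3,7], [1,5,6], [2,4,5], [2,4,6], [2,5,7], [3,4,5], [3,4,7], [4,6,7], [5,6,7]

giving chain groups C_0 ≅ Z^7, C_1 ≅ Z^18, C_2 ≅ Z^12.

Boundary ∂_1: C_1 → C_0 sends each edge [p,q] (with p < q) to q − p.
As a 7×18 matrix over Z this has rank 6, with invariant factors (1,1,1,1,1,1).

∂_2: C_2 → C_1 maps a triangle to the signed sum of its edges. For instance
  ∂[1,3,5] = [3,5] − [1,5] + [1,3],
  ∂[1,3,7] = [3,7] − [1,7] + [1,3].
As a 18×12 matrix over Z this has rank 12, with invariant factors (1,1,1,1,1,1,1,1,1,1,1,2).

Now H_k = ker ∂_k / im ∂_{k+1}, so:

  H_0: rank C_0 − rank ∂_1 = 7 − 6 = 1, and the invariant factors of ∂_1 are all 1, so H_0 = Z.
  H_1: rank ker ∂_1 − rank ∂_2 = (18 − 6) − 12 = 0, and ∂_2 has invariant factor 2 > 1, so H_1 = Z/2.
  H_2: rank ker ∂_2 − rank ∂_3 = (12 − 12) − 0 = 0, and there is no ∂_3, so H_2 = 0.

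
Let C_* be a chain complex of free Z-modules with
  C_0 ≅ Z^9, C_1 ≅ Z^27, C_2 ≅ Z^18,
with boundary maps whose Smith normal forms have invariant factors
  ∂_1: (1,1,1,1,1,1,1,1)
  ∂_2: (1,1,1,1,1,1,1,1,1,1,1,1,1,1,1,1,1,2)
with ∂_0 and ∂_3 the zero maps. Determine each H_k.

H_0: b_0 = 9 − 0 − 8 = 1; torsion from ∂_1 factors > 1: none. So H_0 ≅ Z.
H_1: b_1 = 27 − 8 − 18 = 1; torsion from ∂_2 factors > 1: [2]. So H_1 ≅ Z × Z/2.
H_2: b_2 = 18 − 18 − 0 = 0; torsion from ∂_3 factors > 1: none. So H_2 ≅ 0.

H_0 ≅ Z,  H_1 ≅ Z × Z/2,  H_2 = 0.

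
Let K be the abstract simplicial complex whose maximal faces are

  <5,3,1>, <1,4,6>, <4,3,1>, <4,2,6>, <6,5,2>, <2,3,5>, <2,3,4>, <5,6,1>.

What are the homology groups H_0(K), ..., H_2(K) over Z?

H_0 ≅ Z,  H_1 = 0,  H_2 ≅ Z.

Take the total order 1 < 2 < 3 < 4 < 5 < 6 on the vertex set. Then K (dimension 2) consists of the simplices:

  0-simplices (6): [1], [2], [3], [4], [5], [6]
  1-simplices (12): [1,3], [1,4], [1,5], [1,6], [2,3], [2,4], [2,5], [2,6], [3,4], [3,5], [4,6], [5,6]
  2-simplices (8): [1,3,4], [1,3,5], [1,4,6], [1,5,6], [2,3,4], [2,3,5], [2,4,6], [2,5,6]

so the chain groups are C_0 ≅ Z^6, C_1 ≅ Z^12, C_2 ≅ Z^8.

Boundary ∂_1: C_1 → C_0 maps an edge to its endpoints' difference, ∂[p,q] = q − p. For instance
  ∂[2,5] = [5] − [2].
The resulting 6×12 matrix has rank 5, and its Smith normal form has invariant factors (1,1,1,1,1).

The boundary map ∂_2: C_2 → C_1 sends each 2-simplex [p,q,r] to [q,r] − [p,r] + [p,q]. For instance
  ∂[1,3,5] = [3,5] − [1,5] + [1,3],
  ∂[2,4,6] = [4,6] − [2,6] + [2,4].
As a 12×8 matrix over Z this has rank 7, with invariant factors (1,1,1,1,1,1,1).

Computing H_k = (kernel of ∂_k) / (image of ∂_{k+1}):

  H_0: rank C_0 − rank ∂_1 = 6 − 5 = 1, and the invariant factors of ∂_1 are all 1, so H_0 ≅ Z.
  H_1: rank ker ∂_1 − rank ∂_2 = (12 − 5) − 7 = 0, and the invariant factors of ∂_2 are all 1, so H_1 ≅ 0.
  H_2: rank ker ∂_2 − rank ∂_3 = (8 − 7) − 0 = 1, and there is no ∂_3, so H_2 ≅ Z.

(K is a triangulation of the 2-sphere S^2.)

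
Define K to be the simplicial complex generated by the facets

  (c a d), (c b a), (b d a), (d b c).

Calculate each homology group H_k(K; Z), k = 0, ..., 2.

Take the total order a < b < c < d on the vertex set. Then K (dimension 2) consists of the simplices:

  0-simplices (4): a, b, c, d
  1-simplices (6): ab, ac, ad, bc, bd, cd
  2-simplices (4): abc, abd, acd, bcd

giving chain groups C_0 ≅ Z^4, C_1 ≅ Z^6, C_2 ≅ Z^4.

∂_1: C_1 → C_0 is given by ∂[p,q] = [q] − [p].
The 4×6 boundary matrix has rank 3 and Smith normal form diag(1,1,1).

The boundary map ∂_2: C_2 → C_1 maps a triangle to the signed sum of its edges. For instance
  ∂acd = cd − ad + ac,
  ∂abc = bc − ac + ab.
This gives a 6×4 integer matrix of rank 3; reducing to Smith normal form yields diagonal entries (1,1,1).

From H_k ≅ ker(∂_k) / im(∂_{k+1}) we obtain:

  H_0: rank C_0 − rank ∂_1 = 4 − 3 = 1, and the invariant factors of ∂_1 are all 1, so H_0 = Z.
  H_1: rank ker ∂_1 − rank ∂_2 = (6 − 3) − 3 = 0, and the invariant factors of ∂_2 are all 1, so H_1 = 0.
  H_2: rank ker ∂_2 − rank ∂_3 = (4 − 3) − 0 = 1, and there is no ∂_3, so H_2 = Z.

(K is a triangulation of the 2-sphere S^2.)

H_0 ≅ Z,  H_1 = 0,  H_2 ≅ Z.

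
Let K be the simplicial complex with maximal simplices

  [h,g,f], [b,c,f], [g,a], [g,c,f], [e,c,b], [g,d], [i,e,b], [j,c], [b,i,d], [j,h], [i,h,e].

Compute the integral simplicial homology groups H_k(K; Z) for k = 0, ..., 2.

H_0 ≅ Z,  H_1 ≅ Z^3,  H_2 = 0.

Fix the vertex order a < b < c < d < e < f < g < h < i < j and write every simplex with vertices in increasing order. Then dim K = 2 and the simplices of K are:

  0-simplices (10): a, b, c, d, e, f, g, h, i, j
  1-simplices (19): ag, bc, bd, be, bf, bi, ce, cf, cg, cj, dg, di, eh, ei, fg, fh, gh, hi, hj
  2-simplices (7): bce, bcf, bdi, bei, cfg, ehi, fgh

so the chain groups are C_0 ≅ Z^10, C_1 ≅ Z^19, C_2 ≅ Z^7.

Boundary ∂_1: C_1 → C_0 maps an edge to its endpoints' difference, ∂[p,q] = q − p. For instance
  ∂hj = j − h.
The 10×19 boundary matrix has rank 9 and Smith normal form diag(1,1,1,1,1,1,1,1,1).

∂_2: C_2 → C_1 sends each 2-simplex [p,q,r] to [q,r] − [p,r] + [p,q]. For instance
  ∂bei = ei − bi + be,
  ∂bdi = di − bi + bd.
The 19×7 boundary matrix has rank 7 and Smith normal form diag(1,1,1,1,1,1,1).

Reading off H_k = ker ∂_k / im ∂_{k+1}:

  H_0: rank C_0 − rank ∂_1 = 10 − 9 = 1, and the invariant factors of ∂_1 are all 1, so H_0 = Z.
  H_1: rank ker ∂_1 − rank ∂_2 = (19 − 9) − 7 = 3, and the invariant factors of ∂_2 are all 1, so H_1 = Z^3.
  H_2: rank ker ∂_2 − rank ∂_3 = (7 − 7) − 0 = 0, and there is no ∂_3, so H_2 = 0.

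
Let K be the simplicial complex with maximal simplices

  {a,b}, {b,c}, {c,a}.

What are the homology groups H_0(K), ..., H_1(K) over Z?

H_0 = Z,  H_1 = Z.

K has 3 vertices, 3 edges.
rank ∂_0 = 0, rank ∂_1 = 2 ⇒ b_0 = 3 − 0 − 2 = 1; all invariant factors of ∂_1 are 1 so no torsion. So H_0 = Z.
rank ∂_1 = 2, rank ∂_2 = 0 ⇒ b_1 = 3 − 2 − 0 = 1. So H_1 = Z.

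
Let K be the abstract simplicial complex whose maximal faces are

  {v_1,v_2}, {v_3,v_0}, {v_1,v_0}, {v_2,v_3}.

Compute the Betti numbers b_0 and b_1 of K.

We work with the vertex ordering v_0 < v_1 < v_2 < v_3. The simplices of K, each written with vertices in increasing order, are:

  0-simplices (4): [v_0], [v_1], [v_2], [v_3]
  1-simplices (4): [v_0,v_1], [v_0,v_3], [v_1,v_2], [v_2,v_3]

giving chain groups C_0 ≅ Z^4, C_1 ≅ Z^4.

∂_1: C_1 → C_0 is given by ∂[p,q] = [q] − [p].
As a 4×4 matrix over Z this has rank 3, with invariant factors (1,1,1).

Now H_k = ker ∂_k / im ∂_{k+1}, so:

  H_0: rank C_0 − rank ∂_1 = 4 − 3 = 1, and the invariant factors of ∂_1 are all 1, so H_0 = Z.
  H_1: rank ker ∂_1 − rank ∂_2 = (4 − 3) − 0 = 1, and there is no ∂_2, so H_1 = Z.

As a check, the Euler characteristic is 4 − 4 = 0, which agrees with 1 − 1 = 0.

Hence the Betti numbers are b_0 = 1, b_1 = 1.

b_0 = 1, b_1 = 1.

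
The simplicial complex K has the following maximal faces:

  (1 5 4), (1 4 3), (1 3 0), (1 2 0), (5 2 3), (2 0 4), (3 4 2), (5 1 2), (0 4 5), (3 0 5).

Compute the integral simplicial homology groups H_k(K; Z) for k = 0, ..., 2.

Fix the vertex order 0 < 1 < 2 < 3 < 4 < 5 and write every simplex with vertices in increasing order. Then dim K = 2 and the simplices of K are:

  0-simplices (6): [0], [1], [2], [3], [4], [5]
  1-simplices (15): [0,1], [0,2], [0,3], [0,4], [0,5], [1,2], [1,3], [1,4], [1,5], [2,3], [2,4], [2,5], [3,4], [3,5], [4,5]
  2-simplices (10): [0,1,2], [0,1,3], [0,2,4], [0,3,5], [0,4,5], [1,2,5], [1,3,4], [1,4,5], [2,3,4], [2,3,5]

giving chain groups C_0 ≅ Z^6, C_1 ≅ Z^15, C_2 ≅ Z^10.

Boundary ∂_1: C_1 → C_0 is given by ∂[p,q] = [q] − [p]. For instance
  ∂[2,5] = [5] − [2].
The 6×15 boundary matrix has rank 5 and Smith normal form diag(1,1,1,1,1).

Boundary ∂_2: C_2 → C_1 sends each 2-simplex [p,q,r] to [q,r] − [p,r] + [p,q]. For instance
  ∂[0,4,5] = [4,5] − [0,5] + [0,4],
  ∂[1,2,5] = [2,5] − [1,5] + [1,2].
As a 15×10 matrix over Z this has rank 10, with invariant factors (1,1,1,1,1,1,1,1,1,2).

Computing H_k = (kernel of ∂_k) / (image of ∂_{k+1}):

  H_0: rank C_0 − rank ∂_1 = 6 − 5 = 1, and the invariant factors of ∂_1 are all 1, so H_0 = Z.
  H_1: rank ker ∂_1 − rank ∂_2 = (15 − 5) − 10 = 0, and ∂_2 has invariant factor 2 > 1, so H_1 = Z/2.
  H_2: rank ker ∂_2 − rank ∂_3 = (10 − 10) − 0 = 0, and there is no ∂_3, so H_2 = 0.

As a check, the Euler characteristic is 6 − 15 + 10 = 1, which agrees with 1 − 0 + 0 = 1.
(K is a triangulation of the real projective plane RP^2.)

H_0 ≅ Z,  H_1 ≅ Z/2,  H_2 = 0.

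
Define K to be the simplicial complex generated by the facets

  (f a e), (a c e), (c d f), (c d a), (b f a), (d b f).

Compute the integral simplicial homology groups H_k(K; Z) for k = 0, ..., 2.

Order the vertices as a < b < c < d < e < f. Listing each simplex with vertices in this order, K has dimension 2 with simplices:

  0-simplices (6): a, b, c, d, e, f
  1-simplices (12): ab, ac, ad, ae, af, bd, bf, cd, ce, cf, df, ef
  2-simplices (6): abf, acd, ace, aef, bdf, cdf

so the chain groups are C_0 ≅ Z^6, C_1 ≅ Z^12, C_2 ≅ Z^6.

The boundary map ∂_1: C_1 → C_0 sends each edge [p,q] (with p < q) to q − p. For instance
  ∂ce = e − c.
As a 6×12 matrix over Z this has rank 5, with invariant factors (1,1,1,1,1).

∂_2: C_2 → C_1 maps a triangle to the signed sum of its edges. For instance
  ∂abf = bf − af + ab,
  ∂acd = cd − ad + ac.
The 12×6 boundary matrix has rank 6 and Smith normal form diag(1,1,1,1,1,1).

From H_k ≅ ker(∂_k) / im(∂_{k+1}) we obtain:

  H_0: rank C_0 − rank ∂_1 = 6 − 5 = 1, and the invariant factors of ∂_1 are all 1, so H_0 = Z.
  H_1: rank ker ∂_1 − rank ∂_2 = (12 − 5) − 6 = 1, and the invariant factors of ∂_2 are all 1, so H_1 = Z.
  H_2: rank ker ∂_2 − rank ∂_3 = (6 − 6) − 0 = 0, and there is no ∂_3, so H_2 = 0.

As a check, the Euler characteristic is 6 − 12 + 6 = 0, which agrees with 1 − 1 + 0 = 0.

H_0 = Z,  H_1 = Z,  H_2 = 0.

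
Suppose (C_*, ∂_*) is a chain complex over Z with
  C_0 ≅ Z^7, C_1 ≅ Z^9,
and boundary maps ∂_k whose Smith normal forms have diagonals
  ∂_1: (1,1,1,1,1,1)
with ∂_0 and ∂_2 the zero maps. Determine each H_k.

H_0: b_0 = 7 − 0 − 6 = 1; torsion from ∂_1 factors > 1: none. So H_0 = Z.
H_1: b_1 = 9 − 6 − 0 = 3; torsion from ∂_2 factors > 1: none. So H_1 = Z^3.

H_0 = Z,  H_1 = Z^3.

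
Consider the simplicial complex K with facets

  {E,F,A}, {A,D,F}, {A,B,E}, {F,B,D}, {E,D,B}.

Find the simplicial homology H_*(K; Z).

H_0 ≅ Z,  H_1 ≅ Z,  H_2 = 0.

Order the vertices as A < B < D < E < F. Listing each simplex with vertices in this order, K has dimension 2 with simplices:

  0-simplices (5): A, B, D, E, F
  1-simplices (10): AB, AD, AE, AF, BD, BE, BF, DE, DF, EF
  2-simplices (5): ABE, ADF, AEF, BDE, BDF

Hence C_0 ≅ Z^5, C_1 ≅ Z^10, C_2 ≅ Z^5.

Boundary ∂_1: C_1 → C_0 sends each edge [p,q] (with p < q) to q − p. For instance
  ∂BE = E − B.
The 5×10 boundary matrix has rank 4 and Smith normal form diag(1,1,1,1).

∂_2: C_2 → C_1 sends each 2-simplex [p,q,r] to [q,r] − [p,r] + [p,q]. For instance
  ∂BDF = DF − BF + BD,
  ∂ADF = DF − AF + AD.
The resulting 10×5 matrix has rank 5, and its Smith normal form has invariant factors (1,1,1,1,1).

From H_k ≅ ker(∂_k) / im(∂_{k+1}) we obtain:

  H_0: rank C_0 − rank ∂_1 = 5 − 4 = 1, and the invariant factors of ∂_1 are all 1, so H_0 = Z.
  H_1: rank ker ∂_1 − rank ∂_2 = (10 − 4) − 5 = 1, and the invariant factors of ∂_2 are all 1, so H_1 = Z.
  H_2: rank ker ∂_2 − rank ∂_3 = (5 − 5) − 0 = 0, and there is no ∂_3, so H_2 = 0.

(K is a triangulation of the Möbius band.)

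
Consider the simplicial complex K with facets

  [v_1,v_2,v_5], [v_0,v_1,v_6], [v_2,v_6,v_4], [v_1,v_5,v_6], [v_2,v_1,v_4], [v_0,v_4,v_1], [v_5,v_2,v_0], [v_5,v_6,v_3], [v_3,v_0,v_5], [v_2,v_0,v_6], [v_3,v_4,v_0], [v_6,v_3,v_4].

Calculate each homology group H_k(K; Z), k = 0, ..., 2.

H_0 = Z,  H_1 = Z/2,  H_2 = 0.

Order the vertices as v_0 < v_1 < v_2 < v_3 < v_4 < v_5 < v_6. Listing each simplex with vertices in this order, K has dimension 2 with simplices:

  0-simplices (7): [v_0], [v_1], [v_2], [v_3], [v_4], [v_5], [v_6]
  1-simplices (18): (18 of them)
  2-simplices (12): (12 of them)

so the chain groups are C_0 ≅ Z^7, C_1 ≅ Z^18, C_2 ≅ Z^12.

Boundary ∂_1: C_1 → C_0 maps an edge to its endpoints' difference, ∂[p,q] = q − p.
This gives a 7×18 integer matrix of rank 6; reducing to Smith normal form yields diagonal entries (1,1,1,1,1,1).

The boundary map ∂_2: C_2 → C_1 sends each 2-simplex [p,q,r] to [q,r] − [p,r] + [p,q]. For instance
  ∂[v_0,v_2,v_6] = [v_2,v_6] − [v_0,v_6] + [v_0,v_2],
  ∂[v_0,v_3,v_4] = [v_3,v_4] − [v_0,v_4] + [v_0,v_3].
This gives a 18×12 integer matrix of rank 12; reducing to Smith normal form yields diagonal entries (1,1,1,1,1,1,1,1,1,1,1,2).

Computing H_k = (kernel of ∂_k) / (image of ∂_{k+1}):

  H_0: rank C_0 − rank ∂_1 = 7 − 6 = 1, and the invariant factors of ∂_1 are all 1, so H_0 ≅ Z.
  H_1: rank ker ∂_1 − rank ∂_2 = (18 − 6) − 12 = 0, and ∂_2 has invariant factor 2 > 1, so H_1 ≅ Z/2.
  H_2: rank ker ∂_2 − rank ∂_3 = (12 − 12) − 0 = 0, and there is no ∂_3, so H_2 ≅ 0.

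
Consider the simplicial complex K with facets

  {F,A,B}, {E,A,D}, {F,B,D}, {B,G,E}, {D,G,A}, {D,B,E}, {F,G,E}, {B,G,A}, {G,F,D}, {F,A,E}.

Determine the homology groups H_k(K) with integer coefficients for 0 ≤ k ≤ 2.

H_0 = Z,  H_1 = Z/2,  H_2 = 0.

Take the total order A < B < D < E < F < G on the vertex set. Then K (dimension 2) consists of the simplices:

  0-simplices (6): A, B, D, E, F, G
  1-simplices (15): AB, AD, AE, AF, AG, BD, BE, BF, BG, DE, DF, DG, EF, EG, FG
  2-simplices (10): ABF, ABG, ADE, ADG, AEF, BDE, BDF, BEG, DFG, EFG

Hence C_0 ≅ Z^6, C_1 ≅ Z^15, C_2 ≅ Z^10.

∂_1: C_1 → C_0 maps an edge to its endpoints' difference, ∂[p,q] = q − p.
The resulting 6×15 matrix has rank 5, and its Smith normal form has invariant factors (1,1,1,1,1).

Boundary ∂_2: C_2 → C_1 acts by ∂[p,q,r] = [q,r] − [p,r] + [p,q]. For instance
  ∂BDE = DE − BE + BD,
  ∂ADE = DE − AE + AD.
As a 15×10 matrix over Z this has rank 10, with invariant factors (1,1,1,1,1,1,1,1,1,2).

Reading off H_k = ker ∂_k / im ∂_{k+1}:

  H_0: rank C_0 − rank ∂_1 = 6 − 5 = 1, and the invariant factors of ∂_1 are all 1, so H_0 = Z.
  H_1: rank ker ∂_1 − rank ∂_2 = (15 − 5) − 10 = 0, and ∂_2 has invariant factor 2 > 1, so H_1 = Z/2.
  H_2: rank ker ∂_2 − rank ∂_3 = (10 − 10) − 0 = 0, and there is no ∂_3, so H_2 = 0.

As a check, the Euler characteristic is 6 − 15 + 10 = 1, which agrees with 1 − 0 + 0 = 1.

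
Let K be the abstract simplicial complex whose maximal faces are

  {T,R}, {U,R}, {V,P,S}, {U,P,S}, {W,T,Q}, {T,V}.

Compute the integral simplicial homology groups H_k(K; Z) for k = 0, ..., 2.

H_0 ≅ Z,  H_1 ≅ Z,  H_2 = 0.

We work with the vertex ordering P < Q < R < S < T < U < V < W. The simplices of K, each written with vertices in increasing order, are:

  0-simplices (8): P, Q, R, S, T, U, V, W
  1-simplices (11): PS, PU, PV, QT, QW, RT, RU, SU, SV, TV, TW
  2-simplices (3): PSU, PSV, QTW

so the chain groups are C_0 ≅ Z^8, C_1 ≅ Z^11, C_2 ≅ Z^3.

∂_1: C_1 → C_0 sends each edge [p,q] (with p < q) to q − p. For instance
  ∂RU = U − R.
The resulting 8×11 matrix has rank 7, and its Smith normal form has invariant factors (1,1,1,1,1,1,1).

Boundary ∂_2: C_2 → C_1 sends each 2-simplex [p,q,r] to [q,r] − [p,r] + [p,q]. For instance
  ∂QTW = TW − QW + QT,
  ∂PSV = SV − PV + PS.
This gives a 11×3 integer matrix of rank 3; reducing to Smith normal form yields diagonal entries (1,1,1).

Computing H_k = (kernel of ∂_k) / (image of ∂_{k+1}):

  H_0: rank C_0 − rank ∂_1 = 8 − 7 = 1, and the invariant factors of ∂_1 are all 1, so H_0 ≅ Z.
  H_1: rank ker ∂_1 − rank ∂_2 = (11 − 7) − 3 = 1, and the invariant factors of ∂_2 are all 1, so H_1 ≅ Z.
  H_2: rank ker ∂_2 − rank ∂_3 = (3 − 3) − 0 = 0, and there is no ∂_3, so H_2 ≅ 0.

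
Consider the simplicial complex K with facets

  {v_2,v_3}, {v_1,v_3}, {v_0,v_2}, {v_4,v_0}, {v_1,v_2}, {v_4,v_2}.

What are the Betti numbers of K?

Fix the vertex order v_0 < v_1 < v_2 < v_3 < v_4 and write every simplex with vertices in increasing order. Then dim K = 1 and the simplices of K are:

  0-simplices (5): [v_0], [v_1], [v_2], [v_3], [v_4]
  1-simplices (6): [v_0,v_2], [v_0,v_4], [v_1,v_2], [v_1,v_3], [v_2,v_3], [v_2,v_4]

so the chain groups are C_0 ≅ Z^5, C_1 ≅ Z^6.

The boundary map ∂_1: C_1 → C_0 sends each edge [p,q] (with p < q) to q − p. For instance
  ∂[v_2,v_4] = [v_4] − [v_2].
This gives a 5×6 integer matrix of rank 4; reducing to Smith normal form yields diagonal entries (1,1,1,1).

Reading off H_k = ker ∂_k / im ∂_{k+1}:

  H_0: rank C_0 − rank ∂_1 = 5 − 4 = 1, and the invariant factors of ∂_1 are all 1, so H_0 = Z.
  H_1: rank ker ∂_1 − rank ∂_2 = (6 − 4) − 0 = 2, and there is no ∂_2, so H_1 = Z^2.

Hence the Betti numbers are b_0 = 1, b_1 = 2.

b_0 = 1, b_1 = 2.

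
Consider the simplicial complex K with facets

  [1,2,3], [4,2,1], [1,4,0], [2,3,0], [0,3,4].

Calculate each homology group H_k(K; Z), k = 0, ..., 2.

H_0 = Z,  H_1 = Z,  H_2 = 0.

Order the vertices as 0 < 1 < 2 < 3 < 4. Listing each simplex with vertices in this order, K has dimension 2 with simplices:

  0-simplices (5): [0], [1], [2], [3], [4]
  1-simplices (10): [0,1], [0,2], [0,3], [0,4], [1,2], [1,3], [1,4], [2,3], [2,4], [3,4]
  2-simplices (5): [0,1,4], [0,2,3], [0,3,4], [1,2,3], [1,2,4]

so the chain groups are C_0 ≅ Z^5, C_1 ≅ Z^10, C_2 ≅ Z^5.

Boundary ∂_1: C_1 → C_0 maps an edge to its endpoints' difference, ∂[p,q] = q − p. For instance
  ∂[0,3] = [3] − [0].
The resulting 5×10 matrix has rank 4, and its Smith normal form has invariant factors (1,1,1,1).

Boundary ∂_2: C_2 → C_1 maps a triangle to the signed sum of its edges. For instance
  ∂[0,1,4] = [1,4] − [0,4] + [0,1],
  ∂[0,2,3] = [2,3] − [0,3] + [0,2].
The resulting 10×5 matrix has rank 5, and its Smith normal form has invariant factors (1,1,1,1,1).

From H_k ≅ ker(∂_k) / im(∂_{k+1}) we obtain:

  H_0: rank C_0 − rank ∂_1 = 5 − 4 = 1, and the invariant factors of ∂_1 are all 1, so H_0 = Z.
  H_1: rank ker ∂_1 − rank ∂_2 = (10 − 4) − 5 = 1, and the invariant factors of ∂_2 are all 1, so H_1 = Z.
  H_2: rank ker ∂_2 − rank ∂_3 = (5 − 5) − 0 = 0, and there is no ∂_3, so H_2 = 0.

As a check, the Euler characteristic is 5 − 10 + 5 = 0, which agrees with 1 − 1 + 0 = 0.
(K is a triangulation of the Möbius band.)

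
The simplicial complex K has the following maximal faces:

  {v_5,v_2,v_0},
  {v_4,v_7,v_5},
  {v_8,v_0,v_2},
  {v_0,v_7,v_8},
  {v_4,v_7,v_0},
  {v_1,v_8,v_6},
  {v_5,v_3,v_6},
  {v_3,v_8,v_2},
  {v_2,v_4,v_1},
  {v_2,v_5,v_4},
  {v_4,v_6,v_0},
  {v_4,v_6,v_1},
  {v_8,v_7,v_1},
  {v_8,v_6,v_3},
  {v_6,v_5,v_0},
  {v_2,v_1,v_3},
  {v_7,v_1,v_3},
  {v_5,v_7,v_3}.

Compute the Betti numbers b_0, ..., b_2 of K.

We work with the vertex ordering v_0 < v_1 < v_2 < v_3 < v_4 < v_5 < v_6 < v_7 < v_8. The simplices of K, each written with vertices in increasing order, are:

  0-simplices (9): [v_0], [v_1], [v_2], [v_3], [v_4], [v_5], [v_6], [v_7], [v_8]
  1-simplices (27): (27 of them)
  2-simplices (18): (18 of them)

so the chain groups are C_0 ≅ Z^9, C_1 ≅ Z^27, C_2 ≅ Z^18.

Boundary ∂_1: C_1 → C_0 sends each edge [p,q] (with p < q) to q − p.
This gives a 9×27 integer matrix of rank 8; reducing to Smith normal form yields diagonal entries (1,1,1,1,1,1,1,1).

The boundary map ∂_2: C_2 → C_1 maps a triangle to the signed sum of its edges. For instance
  ∂[v_0,v_7,v_8] = [v_7,v_8] − [v_0,v_8] + [v_0,v_7],
  ∂[v_1,v_6,v_8] = [v_6,v_8] − [v_1,v_8] + [v_1,v_6].
The 27×18 boundary matrix has rank 18 and Smith normal form diag(1,1,1,1,1,1,1,1,1,1,1,1,1,1,1,1,1,2).

From H_k ≅ ker(∂_k) / im(∂_{k+1}) we obtain:

  H_0: rank C_0 − rank ∂_1 = 9 − 8 = 1, and the invariant factors of ∂_1 are all 1, so H_0 ≅ Z.
  H_1: rank ker ∂_1 − rank ∂_2 = (27 − 8) − 18 = 1, and ∂_2 has invariant factor 2 > 1, so H_1 ≅ Z ⊕ Z/2.
  H_2: rank ker ∂_2 − rank ∂_3 = (18 − 18) − 0 = 0, and there is no ∂_3, so H_2 ≅ 0.

(K is a triangulation of the Klein bottle.)

Hence the Betti numbers are b_0 = 1, b_1 = 1, b_2 = 0.

b_0 = 1, b_1 = 1, b_2 = 0.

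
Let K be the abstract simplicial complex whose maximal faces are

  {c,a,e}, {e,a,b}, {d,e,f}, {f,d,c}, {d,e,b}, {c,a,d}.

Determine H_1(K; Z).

H_1 ≅ Z.

Take the total order a < b < c < d < e < f on the vertex set. Then K (dimension 2) consists of the simplices:

  0-simplices (6): a, b, c, d, e, f
  1-simplices (12): ab, ac, ad, ae, bd, be, cd, ce, cf, de, df, ef
  2-simplices (6): abe, acd, ace, bde, cdf, def

giving chain groups C_0 ≅ Z^6, C_1 ≅ Z^12, C_2 ≅ Z^6.

The boundary map ∂_1: C_1 → C_0 is given by ∂[p,q] = [q] − [p]. For instance
  ∂cf = f − c.
This gives a 6×12 integer matrix of rank 5; reducing to Smith normal form yields diagonal entries (1,1,1,1,1).

∂_2: C_2 → C_1 acts by ∂[p,q,r] = [q,r] − [p,r] + [p,q]. For instance
  ∂abe = be − ae + ab,
  ∂acd = cd − ad + ac.
The 12×6 boundary matrix has rank 6 and Smith normal form diag(1,1,1,1,1,1).

Reading off H_k = ker ∂_k / im ∂_{k+1}:

  H_1: rank ker ∂_1 − rank ∂_2 = (12 − 5) − 6 = 1, and the invariant factors of ∂_2 are all 1, so H_1 = Z.

(K is a triangulation of the cylinder S^1 x I.)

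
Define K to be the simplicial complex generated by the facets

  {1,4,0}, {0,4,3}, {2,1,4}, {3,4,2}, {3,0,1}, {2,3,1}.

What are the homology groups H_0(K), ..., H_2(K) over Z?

Take the total order 0 < 1 < 2 < 3 < 4 on the vertex set. Then K (dimension 2) consists of the simplices:

  0-simplices (5): [0], [1], [2], [3], [4]
  1-simplices (9): [0,1], [0,3], [0,4], [1,2], [1,3], [1,4], [2,3], [2,4], [3,4]
  2-simplices (6): [0,1,3], [0,1,4], [0,3,4], [1,2,3], [1,2,4], [2,3,4]

giving chain groups C_0 ≅ Z^5, C_1 ≅ Z^9, C_2 ≅ Z^6.

∂_1: C_1 → C_0 is given by ∂[p,q] = [q] − [p]. For instance
  ∂[2,3] = [3] − [2].
The resulting 5×9 matrix has rank 4, and its Smith normal form has invariant factors (1,1,1,1).

Boundary ∂_2: C_2 → C_1 sends each 2-simplex [p,q,r] to [q,r] − [p,r] + [p,q]. For instance
  ∂[1,2,4] = [2,4] − [1,4] + [1,2],
  ∂[2,3,4] = [3,4] − [2,4] + [2,3].
This gives a 9×6 integer matrix of rank 5; reducing to Smith normal form yields diagonal entries (1,1,1,1,1).

From H_k ≅ ker(∂_k) / im(∂_{k+1}) we obtain:

  H_0: rank C_0 − rank ∂_1 = 5 − 4 = 1, and the invariant factors of ∂_1 are all 1, so H_0 = Z.
  H_1: rank ker ∂_1 − rank ∂_2 = (9 − 4) − 5 = 0, and the invariant factors of ∂_2 are all 1, so H_1 = 0.
  H_2: rank ker ∂_2 − rank ∂_3 = (6 − 5) − 0 = 1, and there is no ∂_3, so H_2 = Z.

As a check, the Euler characteristic is 5 − 9 + 6 = 2, which agrees with 1 − 0 + 1 = 2.
(K is a triangulation of the 2-sphere S^2.)

H_0 ≅ Z,  H_1 = 0,  H_2 ≅ Z.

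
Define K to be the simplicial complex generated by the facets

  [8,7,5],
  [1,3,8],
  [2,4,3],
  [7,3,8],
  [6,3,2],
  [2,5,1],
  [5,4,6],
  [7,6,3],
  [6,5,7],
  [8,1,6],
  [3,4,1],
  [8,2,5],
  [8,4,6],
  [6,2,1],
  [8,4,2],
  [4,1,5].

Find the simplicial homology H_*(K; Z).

H_0 = Z,  H_1 = Z^2,  H_2 = Z.

K has 8 vertices, 24 edges, 16 triangles.
rank ∂_0 = 0, rank ∂_1 = 7 ⇒ b_0 = 8 − 0 − 7 = 1; all invariant factors of ∂_1 are 1 so no torsion. So H_0 = Z.
rank ∂_1 = 7, rank ∂_2 = 15 ⇒ b_1 = 24 − 7 − 15 = 2; all invariant factors of ∂_2 are 1 so no torsion. So H_1 = Z^2.
rank ∂_2 = 15, rank ∂_3 = 0 ⇒ b_2 = 16 − 15 − 0 = 1. So H_2 = Z.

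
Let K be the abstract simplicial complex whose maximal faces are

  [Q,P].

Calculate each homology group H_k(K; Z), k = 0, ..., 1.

Order the vertices as P < Q. Listing each simplex with vertices in this order, K has dimension 1 with simplices:

  0-simplices (2): P, Q
  1-simplices (1): PQ

giving chain groups C_0 ≅ Z^2, C_1 ≅ Z^1.

∂_1: C_1 → C_0 sends each edge [p,q] (with p < q) to q − p. For instance
  ∂PQ = Q − P.
The resulting 2×1 matrix has rank 1, and its Smith normal form has invariant factors (1).

From H_k ≅ ker(∂_k) / im(∂_{k+1}) we obtain:

  H_0: rank C_0 − rank ∂_1 = 2 − 1 = 1, and the invariant factors of ∂_1 are all 1, so H_0 ≅ Z.
  H_1: rank ker ∂_1 − rank ∂_2 = (1 − 1) − 0 = 0, and there is no ∂_2, so H_1 ≅ 0.

As a check, the Euler characteristic is 2 − 1 = 1, which agrees with 1 − 0 = 1.

H_0 ≅ Z,  H_1 = 0.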